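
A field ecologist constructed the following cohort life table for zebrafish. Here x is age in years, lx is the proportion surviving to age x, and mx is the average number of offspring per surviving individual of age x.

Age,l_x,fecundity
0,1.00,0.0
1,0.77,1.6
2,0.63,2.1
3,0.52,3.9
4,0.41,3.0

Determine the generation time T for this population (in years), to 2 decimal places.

2.56

lx·mx: 0, 1.232, 1.323, 2.028, 1.23 → R0 = 5.813
x·lx·mx: 0, 1.232, 2.646, 6.084, 4.92 → Σ = 14.882
T = 14.882 / 5.813 = 2.560124… → 2.56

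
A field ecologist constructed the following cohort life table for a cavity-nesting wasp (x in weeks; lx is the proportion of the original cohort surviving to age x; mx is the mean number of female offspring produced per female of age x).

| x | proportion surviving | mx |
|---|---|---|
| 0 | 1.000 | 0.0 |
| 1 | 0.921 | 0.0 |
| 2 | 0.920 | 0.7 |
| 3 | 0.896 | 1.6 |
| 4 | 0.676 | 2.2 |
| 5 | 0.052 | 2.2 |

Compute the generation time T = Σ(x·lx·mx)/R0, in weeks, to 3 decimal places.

3.291

lx·mx: 0, 0, 0.644, 1.4336, 1.4872, 0.1144 → R0 = 3.6792
x·lx·mx: 0, 0, 1.288, 4.3008, 5.9488, 0.572 → Σ = 12.1096
T = 12.1096 / 3.6792 = 3.291368… → 3.291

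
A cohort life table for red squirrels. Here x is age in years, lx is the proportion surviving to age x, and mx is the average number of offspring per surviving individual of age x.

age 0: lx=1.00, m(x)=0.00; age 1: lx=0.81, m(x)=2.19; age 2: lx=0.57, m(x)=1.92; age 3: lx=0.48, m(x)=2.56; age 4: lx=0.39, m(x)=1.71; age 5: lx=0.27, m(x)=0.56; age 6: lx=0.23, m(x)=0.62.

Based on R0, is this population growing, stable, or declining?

R0 = Σ lx·mx = 0 + 1.7739 + 1.0944 + 1.2288 + 0.6669 + 0.1512 + 0.1426 = 5.0578
R0 > 1, so the population is growing.

growing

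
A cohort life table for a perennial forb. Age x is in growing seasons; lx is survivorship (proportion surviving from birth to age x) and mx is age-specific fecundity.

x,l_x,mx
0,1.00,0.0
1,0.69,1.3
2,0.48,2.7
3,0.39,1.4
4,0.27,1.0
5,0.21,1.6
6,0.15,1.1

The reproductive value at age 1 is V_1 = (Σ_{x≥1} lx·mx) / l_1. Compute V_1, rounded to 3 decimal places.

lx·mx for x ≥ 1: 0.897, 1.296, 0.546, 0.27, 0.336, 0.165 → sum = 3.51
V_1 = 3.51 / l_1 = 3.51 / 0.69 = 5.086957… → 5.087

5.087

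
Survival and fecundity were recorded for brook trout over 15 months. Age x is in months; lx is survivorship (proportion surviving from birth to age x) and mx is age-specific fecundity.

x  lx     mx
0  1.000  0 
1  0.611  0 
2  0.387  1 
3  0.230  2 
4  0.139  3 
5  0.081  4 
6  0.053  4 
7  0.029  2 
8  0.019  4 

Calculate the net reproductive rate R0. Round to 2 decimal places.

lx·mx by age: 0, 0, 0.387, 0.46, 0.417, 0.324, 0.212, 0.058, 0.076
R0 = Σ lx·mx = 1.934 → 1.93

1.93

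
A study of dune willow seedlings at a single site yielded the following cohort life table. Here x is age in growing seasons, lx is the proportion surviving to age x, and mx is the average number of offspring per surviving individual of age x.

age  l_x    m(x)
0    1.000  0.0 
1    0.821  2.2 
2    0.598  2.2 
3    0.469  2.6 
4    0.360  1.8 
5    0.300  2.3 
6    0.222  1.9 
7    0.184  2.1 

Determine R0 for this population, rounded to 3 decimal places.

6.487

lx·mx by age: 0, 1.8062, 1.3156, 1.2194, 0.648, 0.69, 0.4218, 0.3864
R0 = Σ lx·mx = 6.4874 → 6.487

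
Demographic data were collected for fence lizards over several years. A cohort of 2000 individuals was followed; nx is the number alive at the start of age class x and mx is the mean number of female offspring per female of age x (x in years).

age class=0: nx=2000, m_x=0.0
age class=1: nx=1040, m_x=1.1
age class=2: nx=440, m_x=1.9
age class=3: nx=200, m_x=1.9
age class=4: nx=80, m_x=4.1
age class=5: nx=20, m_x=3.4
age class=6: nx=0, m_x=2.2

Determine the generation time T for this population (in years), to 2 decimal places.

2.03

lx = nx/n0 = nx/2000: 1, 0.52, 0.22, 0.1, 0.04, 0.01, 0
lx·mx: 0, 0.572, 0.418, 0.19, 0.164, 0.034, 0 → R0 = 1.378
x·lx·mx: 0, 0.572, 0.836, 0.57, 0.656, 0.17, 0 → Σ = 2.804
T = 2.804 / 1.378 = 2.034833… → 2.03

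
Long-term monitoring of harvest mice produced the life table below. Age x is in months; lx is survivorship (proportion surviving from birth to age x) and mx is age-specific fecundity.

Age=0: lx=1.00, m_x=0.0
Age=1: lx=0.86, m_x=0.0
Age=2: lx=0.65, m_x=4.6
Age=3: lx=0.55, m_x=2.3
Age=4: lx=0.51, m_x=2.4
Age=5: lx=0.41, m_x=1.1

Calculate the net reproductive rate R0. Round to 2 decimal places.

lx·mx by age: 0, 0, 2.99, 1.265, 1.224, 0.451
R0 = Σ lx·mx = 5.93 → 5.93

5.93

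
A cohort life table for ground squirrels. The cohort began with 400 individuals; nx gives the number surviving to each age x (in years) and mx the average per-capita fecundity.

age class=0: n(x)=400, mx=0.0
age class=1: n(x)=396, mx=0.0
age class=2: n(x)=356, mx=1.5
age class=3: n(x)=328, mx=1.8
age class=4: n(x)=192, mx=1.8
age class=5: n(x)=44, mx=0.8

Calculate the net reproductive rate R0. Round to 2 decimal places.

lx = nx/n0 = nx/400: 1, 0.99, 0.89, 0.82, 0.48, 0.11
lx·mx by age: 0, 0, 1.335, 1.476, 0.864, 0.088
R0 = Σ lx·mx = 3.763 → 3.76

3.76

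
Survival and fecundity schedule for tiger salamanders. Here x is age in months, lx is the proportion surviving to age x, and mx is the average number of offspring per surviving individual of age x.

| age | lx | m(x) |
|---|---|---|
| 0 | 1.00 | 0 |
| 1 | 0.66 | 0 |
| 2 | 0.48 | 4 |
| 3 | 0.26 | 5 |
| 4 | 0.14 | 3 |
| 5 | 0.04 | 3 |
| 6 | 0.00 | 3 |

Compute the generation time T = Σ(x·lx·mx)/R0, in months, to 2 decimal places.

lx·mx: 0, 0, 1.92, 1.3, 0.42, 0.12, 0 → R0 = 3.76
x·lx·mx: 0, 0, 3.84, 3.9, 1.68, 0.6, 0 → Σ = 10.02
T = 10.02 / 3.76 = 2.664894… → 2.66

2.66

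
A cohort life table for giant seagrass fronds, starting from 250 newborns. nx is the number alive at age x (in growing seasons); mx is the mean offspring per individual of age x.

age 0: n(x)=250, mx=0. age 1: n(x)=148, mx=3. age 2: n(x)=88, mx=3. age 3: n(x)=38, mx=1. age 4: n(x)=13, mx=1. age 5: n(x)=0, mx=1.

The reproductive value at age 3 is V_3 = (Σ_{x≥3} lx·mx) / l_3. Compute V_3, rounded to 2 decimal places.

1.34

lx = nx/n0 = nx/250: 1, 0.592, 0.352, 0.152, 0.052, 0
lx·mx for x ≥ 3: 0.152, 0.052, 0 → sum = 0.204
V_3 = 0.204 / l_3 = 0.204 / 0.152 = 1.342105… → 1.34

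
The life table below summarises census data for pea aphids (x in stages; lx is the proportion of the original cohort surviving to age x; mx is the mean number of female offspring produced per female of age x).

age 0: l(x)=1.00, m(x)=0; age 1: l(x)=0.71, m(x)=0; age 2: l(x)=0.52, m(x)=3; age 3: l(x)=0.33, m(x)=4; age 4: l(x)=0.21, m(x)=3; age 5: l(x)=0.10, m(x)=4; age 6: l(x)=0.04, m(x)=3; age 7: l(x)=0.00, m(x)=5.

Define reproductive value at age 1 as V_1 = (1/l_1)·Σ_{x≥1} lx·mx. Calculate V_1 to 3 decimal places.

lx·mx for x ≥ 1: 0, 1.56, 1.32, 0.63, 0.4, 0.12, 0 → sum = 4.03
V_1 = 4.03 / l_1 = 4.03 / 0.71 = 5.676056… → 5.676

5.676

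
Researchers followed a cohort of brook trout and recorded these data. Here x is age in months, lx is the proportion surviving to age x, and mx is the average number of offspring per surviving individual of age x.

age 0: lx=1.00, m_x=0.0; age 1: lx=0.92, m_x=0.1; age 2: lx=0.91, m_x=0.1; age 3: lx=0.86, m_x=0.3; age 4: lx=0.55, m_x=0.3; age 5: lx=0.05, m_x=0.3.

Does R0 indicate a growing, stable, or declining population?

declining

R0 = Σ lx·mx = 0 + 0.092 + 0.091 + 0.258 + 0.165 + 0.015 = 0.621
R0 < 1, so the population is declining.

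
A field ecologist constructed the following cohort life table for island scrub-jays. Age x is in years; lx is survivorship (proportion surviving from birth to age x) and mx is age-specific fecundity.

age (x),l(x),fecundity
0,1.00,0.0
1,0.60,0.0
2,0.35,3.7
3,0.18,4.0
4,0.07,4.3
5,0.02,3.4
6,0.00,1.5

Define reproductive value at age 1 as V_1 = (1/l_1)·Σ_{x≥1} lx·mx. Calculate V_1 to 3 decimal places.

3.973

lx·mx for x ≥ 1: 0, 1.295, 0.72, 0.301, 0.068, 0 → sum = 2.384
V_1 = 2.384 / l_1 = 2.384 / 0.6 = 3.973333… → 3.973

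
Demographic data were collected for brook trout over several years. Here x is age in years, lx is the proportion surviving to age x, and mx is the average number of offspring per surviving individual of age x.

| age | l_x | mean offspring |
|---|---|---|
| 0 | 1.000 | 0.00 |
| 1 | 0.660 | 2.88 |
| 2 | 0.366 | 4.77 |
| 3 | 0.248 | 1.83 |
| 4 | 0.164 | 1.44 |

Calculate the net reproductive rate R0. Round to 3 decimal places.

4.337

lx·mx by age: 0, 1.9008, 1.74582, 0.45384, 0.23616
R0 = Σ lx·mx = 4.33662 → 4.337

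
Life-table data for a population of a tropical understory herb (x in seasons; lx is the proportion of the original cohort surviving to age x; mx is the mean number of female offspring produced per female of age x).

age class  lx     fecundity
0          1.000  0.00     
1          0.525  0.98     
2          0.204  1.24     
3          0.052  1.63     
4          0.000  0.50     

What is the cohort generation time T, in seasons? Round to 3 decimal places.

lx·mx: 0, 0.5145, 0.25296, 0.08476, 0 → R0 = 0.85222
x·lx·mx: 0, 0.5145, 0.50592, 0.25428, 0 → Σ = 1.2747
T = 1.2747 / 0.85222 = 1.495741… → 1.496

1.496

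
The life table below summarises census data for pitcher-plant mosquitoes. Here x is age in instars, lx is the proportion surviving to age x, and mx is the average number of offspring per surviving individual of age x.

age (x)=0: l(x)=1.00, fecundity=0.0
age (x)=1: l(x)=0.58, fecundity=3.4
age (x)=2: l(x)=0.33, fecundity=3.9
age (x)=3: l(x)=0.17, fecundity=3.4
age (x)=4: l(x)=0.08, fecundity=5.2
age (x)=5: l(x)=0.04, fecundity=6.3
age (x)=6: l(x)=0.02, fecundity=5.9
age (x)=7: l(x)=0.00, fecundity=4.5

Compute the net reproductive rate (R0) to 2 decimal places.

lx·mx by age: 0, 1.972, 1.287, 0.578, 0.416, 0.252, 0.118, 0
R0 = Σ lx·mx = 4.623 → 4.62

4.62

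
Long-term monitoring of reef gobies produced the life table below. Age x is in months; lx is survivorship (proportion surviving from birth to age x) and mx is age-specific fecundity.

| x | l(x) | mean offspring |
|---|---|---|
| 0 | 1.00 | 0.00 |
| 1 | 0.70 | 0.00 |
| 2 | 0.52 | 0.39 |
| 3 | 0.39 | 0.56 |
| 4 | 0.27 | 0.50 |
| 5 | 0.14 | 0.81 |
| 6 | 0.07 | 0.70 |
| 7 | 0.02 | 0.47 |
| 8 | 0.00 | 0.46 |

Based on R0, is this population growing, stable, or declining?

R0 = Σ lx·mx = 0 + 0 + 0.2028 + 0.2184 + 0.135 + 0.1134 + 0.049 + 0.0094 + 0 = 0.728
R0 < 1, so the population is declining.

declining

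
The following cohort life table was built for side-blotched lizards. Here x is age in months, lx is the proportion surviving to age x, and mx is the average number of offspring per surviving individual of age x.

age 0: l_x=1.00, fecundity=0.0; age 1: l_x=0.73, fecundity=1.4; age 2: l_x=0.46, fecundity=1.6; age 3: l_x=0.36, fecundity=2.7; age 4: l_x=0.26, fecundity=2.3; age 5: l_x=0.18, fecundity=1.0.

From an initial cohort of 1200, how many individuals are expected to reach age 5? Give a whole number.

216

Expected survivors = N0 · l_5 = 1200 × 0.18 = 216 → 216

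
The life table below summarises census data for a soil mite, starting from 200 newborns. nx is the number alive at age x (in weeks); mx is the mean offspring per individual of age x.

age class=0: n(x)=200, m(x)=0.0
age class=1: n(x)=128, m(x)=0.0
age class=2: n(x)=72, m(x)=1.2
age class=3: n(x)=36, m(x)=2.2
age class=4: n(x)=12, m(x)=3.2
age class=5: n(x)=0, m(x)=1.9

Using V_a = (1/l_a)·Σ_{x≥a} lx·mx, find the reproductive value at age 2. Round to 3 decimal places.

lx = nx/n0 = nx/200: 1, 0.64, 0.36, 0.18, 0.06, 0
lx·mx for x ≥ 2: 0.432, 0.396, 0.192, 0 → sum = 1.02
V_2 = 1.02 / l_2 = 1.02 / 0.36 = 2.833333… → 2.833

2.833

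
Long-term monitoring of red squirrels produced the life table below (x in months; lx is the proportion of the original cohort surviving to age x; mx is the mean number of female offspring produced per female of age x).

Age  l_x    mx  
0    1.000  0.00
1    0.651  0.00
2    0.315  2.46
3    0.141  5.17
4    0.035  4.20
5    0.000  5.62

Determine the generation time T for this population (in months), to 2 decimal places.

lx·mx: 0, 0, 0.7749, 0.72897, 0.147, 0 → R0 = 1.65087
x·lx·mx: 0, 0, 1.5498, 2.18691, 0.588, 0 → Σ = 4.32471
T = 4.32471 / 1.65087 = 2.619655… → 2.62

2.62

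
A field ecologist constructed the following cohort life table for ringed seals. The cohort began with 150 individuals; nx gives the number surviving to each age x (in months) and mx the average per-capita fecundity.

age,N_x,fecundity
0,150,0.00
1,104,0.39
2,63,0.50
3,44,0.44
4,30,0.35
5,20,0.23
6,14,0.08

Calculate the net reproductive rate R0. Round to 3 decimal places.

0.718

lx = nx/n0 = nx/150: 1, 0.69333…, 0.42, 0.29333…, 0.2, 0.13333…, 0.09333…
lx·mx by age: 0, 0.2704…, 0.21, 0.129067…, 0.07, 0.030667…, 0.007467…
R0 = Σ lx·mx = 0.7176… → 0.718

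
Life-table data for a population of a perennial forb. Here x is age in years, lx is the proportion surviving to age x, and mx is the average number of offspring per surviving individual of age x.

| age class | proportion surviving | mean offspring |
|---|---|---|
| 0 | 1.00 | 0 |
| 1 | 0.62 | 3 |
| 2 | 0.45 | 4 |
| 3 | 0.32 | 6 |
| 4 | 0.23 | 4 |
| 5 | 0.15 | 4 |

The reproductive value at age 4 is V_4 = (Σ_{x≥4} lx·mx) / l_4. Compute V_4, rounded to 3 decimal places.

6.609

lx·mx for x ≥ 4: 0.92, 0.6 → sum = 1.52
V_4 = 1.52 / l_4 = 1.52 / 0.23 = 6.608696… → 6.609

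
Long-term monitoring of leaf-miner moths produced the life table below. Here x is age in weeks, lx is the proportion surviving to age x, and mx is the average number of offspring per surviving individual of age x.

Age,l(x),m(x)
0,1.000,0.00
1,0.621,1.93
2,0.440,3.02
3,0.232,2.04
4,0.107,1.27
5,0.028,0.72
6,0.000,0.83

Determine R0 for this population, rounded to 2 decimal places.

lx·mx by age: 0, 1.19853, 1.3288, 0.47328, 0.13589, 0.02016, 0
R0 = Σ lx·mx = 3.15666 → 3.16

3.16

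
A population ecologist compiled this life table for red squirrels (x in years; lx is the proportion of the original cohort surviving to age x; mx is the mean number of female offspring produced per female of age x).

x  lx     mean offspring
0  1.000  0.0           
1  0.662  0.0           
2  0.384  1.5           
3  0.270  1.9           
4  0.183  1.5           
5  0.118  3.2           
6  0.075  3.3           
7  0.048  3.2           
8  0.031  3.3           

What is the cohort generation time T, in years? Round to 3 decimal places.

lx·mx: 0, 0, 0.576, 0.513, 0.2745, 0.3776, 0.2475, 0.1536, 0.1023 → R0 = 2.2445
x·lx·mx: 0, 0, 1.152, 1.539, 1.098, 1.888, 1.485, 1.0752, 0.8184 → Σ = 9.0556
T = 9.0556 / 2.2445 = 4.034573… → 4.035

4.035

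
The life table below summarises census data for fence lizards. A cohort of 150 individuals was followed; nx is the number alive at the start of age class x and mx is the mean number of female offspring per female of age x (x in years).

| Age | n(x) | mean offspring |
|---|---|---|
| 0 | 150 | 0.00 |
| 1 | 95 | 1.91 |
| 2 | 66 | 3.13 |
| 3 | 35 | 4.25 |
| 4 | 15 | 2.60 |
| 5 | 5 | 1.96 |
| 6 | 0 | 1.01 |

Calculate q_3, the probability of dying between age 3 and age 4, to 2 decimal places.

0.57

lx = nx/n0 = nx/150: 1, 0.63333…, 0.44, 0.23333…, 0.1, 0.03333…, 0
q_3 = (l_3 − l_4) / l_3 = (0.233333… − 0.1) / 0.233333…
     = 0.133333… / 0.233333… = 0.571429… → 0.57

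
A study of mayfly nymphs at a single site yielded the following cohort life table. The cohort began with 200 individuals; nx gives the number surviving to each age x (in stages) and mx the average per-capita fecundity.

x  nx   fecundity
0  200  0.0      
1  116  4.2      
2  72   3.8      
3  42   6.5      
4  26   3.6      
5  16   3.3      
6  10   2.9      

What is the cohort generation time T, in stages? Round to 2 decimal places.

2.20

lx = nx/n0 = nx/200: 1, 0.58, 0.36, 0.21, 0.13, 0.08, 0.05
lx·mx: 0, 2.436, 1.368, 1.365, 0.468, 0.264, 0.145 → R0 = 6.046
x·lx·mx: 0, 2.436, 2.736, 4.095, 1.872, 1.32, 0.87 → Σ = 13.329
T = 13.329 / 6.046 = 2.204598… → 2.20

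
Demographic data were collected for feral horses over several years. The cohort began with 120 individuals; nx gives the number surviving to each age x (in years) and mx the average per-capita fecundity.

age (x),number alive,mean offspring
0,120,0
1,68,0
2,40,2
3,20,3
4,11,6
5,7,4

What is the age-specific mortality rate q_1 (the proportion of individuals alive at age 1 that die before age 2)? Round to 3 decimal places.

lx = nx/n0 = nx/120: 1, 0.56667…, 0.33333…, 0.16667…, 0.09167…, 0.05833…
q_1 = (l_1 − l_2) / l_1 = (0.566667… − 0.333333…) / 0.566667…
     = 0.233333… / 0.566667… = 0.411765… → 0.412

0.412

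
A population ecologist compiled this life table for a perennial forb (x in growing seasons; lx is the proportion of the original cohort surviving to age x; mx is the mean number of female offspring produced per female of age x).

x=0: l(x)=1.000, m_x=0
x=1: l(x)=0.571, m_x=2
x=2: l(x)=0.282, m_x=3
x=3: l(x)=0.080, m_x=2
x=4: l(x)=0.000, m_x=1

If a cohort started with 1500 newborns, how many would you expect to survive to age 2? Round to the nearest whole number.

423

Expected survivors = N0 · l_2 = 1500 × 0.282 = 423 → 423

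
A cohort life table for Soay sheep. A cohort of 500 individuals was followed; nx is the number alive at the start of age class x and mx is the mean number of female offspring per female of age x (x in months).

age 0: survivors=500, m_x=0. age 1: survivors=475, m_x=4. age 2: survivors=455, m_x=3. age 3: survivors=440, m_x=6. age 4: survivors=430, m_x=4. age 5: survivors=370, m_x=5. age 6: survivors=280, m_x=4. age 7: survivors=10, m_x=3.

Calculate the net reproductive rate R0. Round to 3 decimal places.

21.250

lx = nx/n0 = nx/500: 1, 0.95, 0.91, 0.88, 0.86, 0.74, 0.56, 0.02
lx·mx by age: 0, 3.8, 2.73, 5.28, 3.44, 3.7, 2.24, 0.06
R0 = Σ lx·mx = 21.25 → 21.250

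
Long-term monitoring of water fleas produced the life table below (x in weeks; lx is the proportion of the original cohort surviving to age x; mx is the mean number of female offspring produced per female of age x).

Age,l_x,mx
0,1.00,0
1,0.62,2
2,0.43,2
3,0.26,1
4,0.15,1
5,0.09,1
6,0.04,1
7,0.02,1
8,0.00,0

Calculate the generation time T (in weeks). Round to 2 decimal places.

1.94

lx·mx: 0, 1.24, 0.86, 0.26, 0.15, 0.09, 0.04, 0.02, 0 → R0 = 2.66
x·lx·mx: 0, 1.24, 1.72, 0.78, 0.6, 0.45, 0.24, 0.14, 0 → Σ = 5.17
T = 5.17 / 2.66 = 1.943609… → 1.94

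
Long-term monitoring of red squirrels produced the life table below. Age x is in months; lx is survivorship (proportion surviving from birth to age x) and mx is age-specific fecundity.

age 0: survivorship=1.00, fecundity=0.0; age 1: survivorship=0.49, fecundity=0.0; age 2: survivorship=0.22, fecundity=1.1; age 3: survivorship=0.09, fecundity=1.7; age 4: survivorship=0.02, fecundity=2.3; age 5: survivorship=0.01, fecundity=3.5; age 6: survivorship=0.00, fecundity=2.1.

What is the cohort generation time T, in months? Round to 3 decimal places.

2.735

lx·mx: 0, 0, 0.242, 0.153, 0.046, 0.035, 0 → R0 = 0.476
x·lx·mx: 0, 0, 0.484, 0.459, 0.184, 0.175, 0 → Σ = 1.302
T = 1.302 / 0.476 = 2.735294… → 2.735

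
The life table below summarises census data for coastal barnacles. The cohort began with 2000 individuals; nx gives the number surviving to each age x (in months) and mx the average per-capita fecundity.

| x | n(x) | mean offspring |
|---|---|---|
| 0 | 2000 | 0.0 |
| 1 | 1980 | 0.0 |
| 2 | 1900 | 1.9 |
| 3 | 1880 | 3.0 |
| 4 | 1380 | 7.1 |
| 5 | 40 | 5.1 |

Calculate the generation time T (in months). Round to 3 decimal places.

3.343

lx = nx/n0 = nx/2000: 1, 0.99, 0.95, 0.94, 0.69, 0.02
lx·mx: 0, 0, 1.805, 2.82, 4.899, 0.102 → R0 = 9.626
x·lx·mx: 0, 0, 3.61, 8.46, 19.596, 0.51 → Σ = 32.176
T = 32.176 / 9.626 = 3.342614… → 3.343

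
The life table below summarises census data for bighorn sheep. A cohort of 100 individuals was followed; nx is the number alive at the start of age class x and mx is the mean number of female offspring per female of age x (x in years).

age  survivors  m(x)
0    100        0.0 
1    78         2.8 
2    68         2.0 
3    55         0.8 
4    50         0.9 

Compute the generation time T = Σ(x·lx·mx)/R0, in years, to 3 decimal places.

lx = nx/n0 = nx/100: 1, 0.78, 0.68, 0.55, 0.5
lx·mx: 0, 2.184, 1.36, 0.44, 0.45 → R0 = 4.434
x·lx·mx: 0, 2.184, 2.72, 1.32, 1.8 → Σ = 8.024
T = 8.024 / 4.434 = 1.809653… → 1.810

1.810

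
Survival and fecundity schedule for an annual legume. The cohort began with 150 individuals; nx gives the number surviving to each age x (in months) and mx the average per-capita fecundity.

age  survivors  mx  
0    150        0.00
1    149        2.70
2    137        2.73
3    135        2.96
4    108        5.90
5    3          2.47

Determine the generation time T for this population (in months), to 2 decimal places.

2.71

lx = nx/n0 = nx/150: 1, 0.99333…, 0.91333…, 0.9, 0.72, 0.02
lx·mx: 0, 2.682…, 2.4934…, 2.664, 4.248, 0.0494 → R0 = 12.1368…
x·lx·mx: 0, 2.682…, 4.9868…, 7.992, 16.992, 0.247 → Σ = 32.8998…
T = 32.8998… / 12.1368… = 2.710747… → 2.71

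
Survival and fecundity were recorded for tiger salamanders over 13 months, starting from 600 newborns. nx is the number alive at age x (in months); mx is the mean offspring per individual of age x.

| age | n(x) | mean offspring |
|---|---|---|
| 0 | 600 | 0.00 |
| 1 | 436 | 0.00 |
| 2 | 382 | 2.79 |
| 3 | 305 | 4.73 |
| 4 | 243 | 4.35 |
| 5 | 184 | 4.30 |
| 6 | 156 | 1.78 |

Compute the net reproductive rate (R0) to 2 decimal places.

lx = nx/n0 = nx/600: 1, 0.72667…, 0.63667…, 0.50833…, 0.405, 0.30667…, 0.26
lx·mx by age: 0, 0, 1.7763…, 2.404417…, 1.76175, 1.318667…, 0.4628
R0 = Σ lx·mx = 7.723933… → 7.72

7.72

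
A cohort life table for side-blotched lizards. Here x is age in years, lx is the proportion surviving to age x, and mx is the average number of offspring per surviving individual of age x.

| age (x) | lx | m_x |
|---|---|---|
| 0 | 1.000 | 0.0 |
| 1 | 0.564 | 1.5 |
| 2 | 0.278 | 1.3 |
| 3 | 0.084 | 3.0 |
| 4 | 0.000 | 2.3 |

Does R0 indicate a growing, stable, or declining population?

R0 = Σ lx·mx = 0 + 0.846 + 0.3614 + 0.252 + 0 = 1.4594
R0 > 1, so the population is growing.

growing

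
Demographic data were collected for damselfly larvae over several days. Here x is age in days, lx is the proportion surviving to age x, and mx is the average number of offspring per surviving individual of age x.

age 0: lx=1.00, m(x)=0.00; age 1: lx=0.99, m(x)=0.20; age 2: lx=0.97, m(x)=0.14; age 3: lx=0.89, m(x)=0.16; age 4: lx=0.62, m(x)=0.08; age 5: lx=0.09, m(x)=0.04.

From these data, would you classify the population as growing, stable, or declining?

declining

R0 = Σ lx·mx = 0 + 0.198 + 0.1358 + 0.1424 + 0.0496 + 0.0036 = 0.5294
R0 < 1, so the population is declining.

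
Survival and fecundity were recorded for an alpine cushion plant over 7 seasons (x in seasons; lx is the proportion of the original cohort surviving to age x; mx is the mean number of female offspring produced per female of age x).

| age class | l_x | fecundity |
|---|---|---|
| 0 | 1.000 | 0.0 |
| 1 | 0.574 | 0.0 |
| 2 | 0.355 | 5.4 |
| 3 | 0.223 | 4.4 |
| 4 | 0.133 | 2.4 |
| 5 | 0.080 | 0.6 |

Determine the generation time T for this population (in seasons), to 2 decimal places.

2.54

lx·mx: 0, 0, 1.917, 0.9812, 0.3192, 0.048 → R0 = 3.2654
x·lx·mx: 0, 0, 3.834, 2.9436, 1.2768, 0.24 → Σ = 8.2944
T = 8.2944 / 3.2654 = 2.540087… → 2.54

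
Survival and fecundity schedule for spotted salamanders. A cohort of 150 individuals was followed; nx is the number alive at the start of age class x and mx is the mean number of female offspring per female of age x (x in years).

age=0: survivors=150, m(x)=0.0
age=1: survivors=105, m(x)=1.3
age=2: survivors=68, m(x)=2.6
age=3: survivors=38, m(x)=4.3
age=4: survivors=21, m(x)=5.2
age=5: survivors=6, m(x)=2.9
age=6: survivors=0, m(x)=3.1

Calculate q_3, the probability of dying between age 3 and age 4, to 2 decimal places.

lx = nx/n0 = nx/150: 1, 0.7, 0.45333…, 0.25333…, 0.14, 0.04, 0
q_3 = (l_3 − l_4) / l_3 = (0.253333… − 0.14) / 0.253333…
     = 0.113333… / 0.253333… = 0.447368… → 0.45

0.45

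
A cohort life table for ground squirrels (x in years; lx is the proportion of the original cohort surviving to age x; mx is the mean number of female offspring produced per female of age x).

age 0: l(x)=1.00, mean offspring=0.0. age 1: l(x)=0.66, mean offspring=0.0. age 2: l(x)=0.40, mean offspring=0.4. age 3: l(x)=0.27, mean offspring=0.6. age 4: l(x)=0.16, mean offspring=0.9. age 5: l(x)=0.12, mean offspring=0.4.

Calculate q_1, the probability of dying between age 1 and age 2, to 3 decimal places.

0.394

q_1 = (l_1 − l_2) / l_1 = (0.66 − 0.4) / 0.66
     = 0.26 / 0.66 = 0.393939… → 0.394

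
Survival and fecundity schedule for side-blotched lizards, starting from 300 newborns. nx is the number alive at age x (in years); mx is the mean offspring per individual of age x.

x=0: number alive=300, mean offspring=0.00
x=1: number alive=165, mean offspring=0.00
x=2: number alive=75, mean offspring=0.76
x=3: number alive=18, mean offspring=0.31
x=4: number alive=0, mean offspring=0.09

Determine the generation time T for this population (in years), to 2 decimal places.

2.09

lx = nx/n0 = nx/300: 1, 0.55, 0.25, 0.06, 0
lx·mx: 0, 0, 0.19, 0.0186, 0 → R0 = 0.2086
x·lx·mx: 0, 0, 0.38, 0.0558, 0 → Σ = 0.4358
T = 0.4358 / 0.2086 = 2.089166… → 2.09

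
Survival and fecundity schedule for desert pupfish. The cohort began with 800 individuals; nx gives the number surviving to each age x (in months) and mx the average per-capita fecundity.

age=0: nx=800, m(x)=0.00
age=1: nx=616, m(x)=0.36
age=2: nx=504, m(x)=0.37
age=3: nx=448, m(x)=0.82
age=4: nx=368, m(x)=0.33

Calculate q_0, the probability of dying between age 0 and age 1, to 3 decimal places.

lx = nx/n0 = nx/800: 1, 0.77, 0.63, 0.56, 0.46
q_0 = (l_0 − l_1) / l_0 = (1 − 0.77) / 1
     = 0.23 / 1 = 0.23 → 0.230

0.230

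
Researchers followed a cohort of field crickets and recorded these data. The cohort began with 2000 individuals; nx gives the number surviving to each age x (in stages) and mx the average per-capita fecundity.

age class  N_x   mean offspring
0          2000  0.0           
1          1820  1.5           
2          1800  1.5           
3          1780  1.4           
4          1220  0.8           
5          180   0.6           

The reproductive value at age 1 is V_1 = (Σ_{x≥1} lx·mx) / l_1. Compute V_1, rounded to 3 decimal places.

lx = nx/n0 = nx/2000: 1, 0.91, 0.9, 0.89, 0.61, 0.09
lx·mx for x ≥ 1: 1.365, 1.35, 1.246, 0.488, 0.054 → sum = 4.503
V_1 = 4.503 / l_1 = 4.503 / 0.91 = 4.948352… → 4.948

4.948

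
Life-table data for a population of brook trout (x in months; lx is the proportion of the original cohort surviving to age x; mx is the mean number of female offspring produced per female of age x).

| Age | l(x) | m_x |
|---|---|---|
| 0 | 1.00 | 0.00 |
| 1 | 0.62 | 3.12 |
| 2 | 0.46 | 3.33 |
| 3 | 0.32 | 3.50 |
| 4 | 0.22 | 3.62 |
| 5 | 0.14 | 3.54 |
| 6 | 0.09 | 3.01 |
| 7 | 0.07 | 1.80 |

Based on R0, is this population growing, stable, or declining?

growing

R0 = Σ lx·mx = 0 + 1.9344 + 1.5318 + 1.12 + 0.7964 + 0.4956 + 0.2709 + 0.126 = 6.2751
R0 > 1, so the population is growing.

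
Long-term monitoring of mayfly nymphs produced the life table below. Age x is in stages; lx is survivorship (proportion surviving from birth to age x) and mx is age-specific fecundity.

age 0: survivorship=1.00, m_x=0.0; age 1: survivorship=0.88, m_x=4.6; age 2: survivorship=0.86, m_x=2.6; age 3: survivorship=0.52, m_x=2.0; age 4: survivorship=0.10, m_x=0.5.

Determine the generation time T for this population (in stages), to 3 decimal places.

lx·mx: 0, 4.048, 2.236, 1.04, 0.05 → R0 = 7.374
x·lx·mx: 0, 4.048, 4.472, 3.12, 0.2 → Σ = 11.84
T = 11.84 / 7.374 = 1.605641… → 1.606

1.606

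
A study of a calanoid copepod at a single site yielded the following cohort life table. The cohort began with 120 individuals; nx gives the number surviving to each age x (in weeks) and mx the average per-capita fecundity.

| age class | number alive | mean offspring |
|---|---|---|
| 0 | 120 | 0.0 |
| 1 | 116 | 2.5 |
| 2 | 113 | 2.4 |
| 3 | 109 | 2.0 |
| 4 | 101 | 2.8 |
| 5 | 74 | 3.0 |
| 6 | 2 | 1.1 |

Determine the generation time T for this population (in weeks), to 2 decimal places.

2.91

lx = nx/n0 = nx/120: 1, 0.96667…, 0.94167…, 0.90833…, 0.84167…, 0.61667…, 0.01667…
lx·mx: 0, 2.416667…, 2.26…, 1.816667…, 2.356667…, 1.85…, 0.018333… → R0 = 10.718333…
x·lx·mx: 0, 2.416667…, 4.52…, 5.45…, 9.426667…, 9.25…, 0.11… → Σ = 31.173333…
T = 31.173333… / 10.718333… = 2.908412… → 2.91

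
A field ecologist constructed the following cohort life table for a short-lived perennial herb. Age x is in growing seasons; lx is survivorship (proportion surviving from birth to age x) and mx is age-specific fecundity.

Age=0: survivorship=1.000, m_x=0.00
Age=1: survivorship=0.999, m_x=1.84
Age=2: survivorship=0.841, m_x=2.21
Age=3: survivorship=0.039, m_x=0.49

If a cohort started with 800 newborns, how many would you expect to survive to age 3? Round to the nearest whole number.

31

Expected survivors = N0 · l_3 = 800 × 0.039 = 31.2 → 31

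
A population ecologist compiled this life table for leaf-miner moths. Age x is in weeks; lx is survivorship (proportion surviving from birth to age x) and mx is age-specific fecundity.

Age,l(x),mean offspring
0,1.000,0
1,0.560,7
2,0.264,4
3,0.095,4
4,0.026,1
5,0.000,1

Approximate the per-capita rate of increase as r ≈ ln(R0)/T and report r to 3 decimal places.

R0 = Σ lx·mx = 0 + 3.92 + 1.056 + 0.38 + 0.026 + 0 = 5.382
Σ x·lx·mx = 7.276; T = 7.276/5.382 = 1.35191…
r ≈ ln(R0)/T = ln(5.382)/1.35191… = 1.24495… → 1.245

1.245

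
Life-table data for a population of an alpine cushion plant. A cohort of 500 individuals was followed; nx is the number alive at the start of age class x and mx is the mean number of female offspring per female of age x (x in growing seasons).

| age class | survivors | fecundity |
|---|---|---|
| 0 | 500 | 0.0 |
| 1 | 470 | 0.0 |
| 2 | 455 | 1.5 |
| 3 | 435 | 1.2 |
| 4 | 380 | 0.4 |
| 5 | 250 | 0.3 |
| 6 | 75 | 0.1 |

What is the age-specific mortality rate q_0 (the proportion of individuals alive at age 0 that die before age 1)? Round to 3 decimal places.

lx = nx/n0 = nx/500: 1, 0.94, 0.91, 0.87, 0.76, 0.5, 0.15
q_0 = (l_0 − l_1) / l_0 = (1 − 0.94) / 1
     = 0.06 / 1 = 0.06 → 0.060

0.060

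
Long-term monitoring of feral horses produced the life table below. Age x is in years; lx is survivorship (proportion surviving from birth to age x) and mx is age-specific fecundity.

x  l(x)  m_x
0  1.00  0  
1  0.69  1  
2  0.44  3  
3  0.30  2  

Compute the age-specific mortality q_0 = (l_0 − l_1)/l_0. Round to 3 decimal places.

q_0 = (l_0 − l_1) / l_0 = (1 − 0.69) / 1
     = 0.31 / 1 = 0.31 → 0.310

0.310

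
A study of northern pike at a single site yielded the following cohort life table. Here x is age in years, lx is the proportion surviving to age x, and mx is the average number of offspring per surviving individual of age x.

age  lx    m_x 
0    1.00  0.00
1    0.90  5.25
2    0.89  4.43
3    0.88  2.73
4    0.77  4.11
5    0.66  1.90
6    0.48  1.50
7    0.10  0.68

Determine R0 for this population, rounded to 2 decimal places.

lx·mx by age: 0, 4.725, 3.9427, 2.4024, 3.1647, 1.254, 0.72, 0.068
R0 = Σ lx·mx = 16.2768 → 16.28

16.28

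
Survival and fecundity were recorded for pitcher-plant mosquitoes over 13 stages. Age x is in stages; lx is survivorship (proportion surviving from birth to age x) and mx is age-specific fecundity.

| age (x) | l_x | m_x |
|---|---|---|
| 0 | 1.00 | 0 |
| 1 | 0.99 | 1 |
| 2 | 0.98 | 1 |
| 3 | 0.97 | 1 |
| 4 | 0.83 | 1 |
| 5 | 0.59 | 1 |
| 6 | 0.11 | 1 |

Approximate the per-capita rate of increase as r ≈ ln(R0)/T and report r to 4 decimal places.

R0 = Σ lx·mx = 0 + 0.99 + 0.98 + 0.97 + 0.83 + 0.59 + 0.11 = 4.47
Σ x·lx·mx = 12.79; T = 12.79/4.47 = 2.8613…
r ≈ ln(R0)/T = ln(4.47)/2.8613… = 0.523325… → 0.5233

0.5233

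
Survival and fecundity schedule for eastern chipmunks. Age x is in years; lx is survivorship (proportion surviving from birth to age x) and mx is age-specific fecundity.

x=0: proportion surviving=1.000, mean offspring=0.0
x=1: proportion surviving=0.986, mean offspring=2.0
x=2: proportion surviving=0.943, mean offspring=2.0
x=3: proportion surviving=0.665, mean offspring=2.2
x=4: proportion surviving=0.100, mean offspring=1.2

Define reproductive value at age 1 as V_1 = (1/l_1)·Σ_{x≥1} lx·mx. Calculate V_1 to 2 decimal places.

5.52

lx·mx for x ≥ 1: 1.972, 1.886, 1.463, 0.12 → sum = 5.441
V_1 = 5.441 / l_1 = 5.441 / 0.986 = 5.518256… → 5.52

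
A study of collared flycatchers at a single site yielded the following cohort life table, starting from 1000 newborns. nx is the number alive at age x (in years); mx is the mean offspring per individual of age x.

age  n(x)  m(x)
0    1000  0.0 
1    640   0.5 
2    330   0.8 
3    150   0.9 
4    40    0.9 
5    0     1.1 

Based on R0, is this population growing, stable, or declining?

declining

lx = nx/n0 = nx/1000: 1, 0.64, 0.33, 0.15, 0.04, 0
R0 = Σ lx·mx = 0 + 0.32 + 0.264 + 0.135 + 0.036 + 0 = 0.755
R0 < 1, so the population is declining.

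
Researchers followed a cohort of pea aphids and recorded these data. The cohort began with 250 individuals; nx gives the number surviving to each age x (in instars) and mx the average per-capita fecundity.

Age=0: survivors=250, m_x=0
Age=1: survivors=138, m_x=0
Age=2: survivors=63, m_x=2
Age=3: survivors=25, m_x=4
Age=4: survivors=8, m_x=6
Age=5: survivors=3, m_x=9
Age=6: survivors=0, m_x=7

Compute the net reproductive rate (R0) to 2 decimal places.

1.20

lx = nx/n0 = nx/250: 1, 0.552, 0.252, 0.1, 0.032, 0.012, 0
lx·mx by age: 0, 0, 0.504, 0.4, 0.192, 0.108, 0
R0 = Σ lx·mx = 1.204 → 1.20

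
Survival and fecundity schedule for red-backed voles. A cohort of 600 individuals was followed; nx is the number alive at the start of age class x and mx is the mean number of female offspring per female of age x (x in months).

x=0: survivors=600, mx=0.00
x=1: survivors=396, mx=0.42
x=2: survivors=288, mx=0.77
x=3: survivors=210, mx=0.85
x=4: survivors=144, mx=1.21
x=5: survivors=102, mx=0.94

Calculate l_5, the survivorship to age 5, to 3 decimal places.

0.170

l_5 = n_5/n_0 = 102/600 = 0.17 → 0.170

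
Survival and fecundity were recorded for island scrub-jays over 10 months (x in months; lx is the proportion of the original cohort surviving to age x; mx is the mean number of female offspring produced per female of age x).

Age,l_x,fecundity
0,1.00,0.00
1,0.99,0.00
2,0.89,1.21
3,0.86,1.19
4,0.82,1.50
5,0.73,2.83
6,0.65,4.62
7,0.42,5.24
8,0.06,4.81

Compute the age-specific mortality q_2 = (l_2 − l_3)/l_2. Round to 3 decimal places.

q_2 = (l_2 − l_3) / l_2 = (0.89 − 0.86) / 0.89
     = 0.03 / 0.89 = 0.033708… → 0.034

0.034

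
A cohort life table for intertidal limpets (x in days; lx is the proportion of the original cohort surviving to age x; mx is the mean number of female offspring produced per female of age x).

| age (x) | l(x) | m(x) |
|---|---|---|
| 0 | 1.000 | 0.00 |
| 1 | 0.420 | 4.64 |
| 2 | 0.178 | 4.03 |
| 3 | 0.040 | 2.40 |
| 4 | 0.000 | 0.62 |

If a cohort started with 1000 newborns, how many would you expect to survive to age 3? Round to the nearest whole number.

40

Expected survivors = N0 · l_3 = 1000 × 0.040 = 40 → 40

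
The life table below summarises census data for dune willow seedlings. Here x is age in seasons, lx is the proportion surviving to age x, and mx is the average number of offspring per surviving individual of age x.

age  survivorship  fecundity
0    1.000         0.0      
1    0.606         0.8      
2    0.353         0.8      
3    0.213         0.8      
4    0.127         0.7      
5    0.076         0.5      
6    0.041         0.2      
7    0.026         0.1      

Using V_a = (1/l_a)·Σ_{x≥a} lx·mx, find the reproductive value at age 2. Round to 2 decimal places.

lx·mx for x ≥ 2: 0.2824, 0.1704, 0.0889, 0.038, 0.0082, 0.0026 → sum = 0.5905
V_2 = 0.5905 / l_2 = 0.5905 / 0.353 = 1.672805… → 1.67

1.67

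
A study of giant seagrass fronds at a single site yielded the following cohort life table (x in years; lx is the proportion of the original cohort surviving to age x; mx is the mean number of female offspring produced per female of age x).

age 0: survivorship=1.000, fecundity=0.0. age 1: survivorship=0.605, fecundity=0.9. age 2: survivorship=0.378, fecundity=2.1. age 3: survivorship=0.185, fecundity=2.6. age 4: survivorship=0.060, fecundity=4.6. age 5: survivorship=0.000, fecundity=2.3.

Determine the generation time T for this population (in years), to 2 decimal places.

lx·mx: 0, 0.5445, 0.7938, 0.481, 0.276, 0 → R0 = 2.0953
x·lx·mx: 0, 0.5445, 1.5876, 1.443, 1.104, 0 → Σ = 4.6791
T = 4.6791 / 2.0953 = 2.233141… → 2.23

2.23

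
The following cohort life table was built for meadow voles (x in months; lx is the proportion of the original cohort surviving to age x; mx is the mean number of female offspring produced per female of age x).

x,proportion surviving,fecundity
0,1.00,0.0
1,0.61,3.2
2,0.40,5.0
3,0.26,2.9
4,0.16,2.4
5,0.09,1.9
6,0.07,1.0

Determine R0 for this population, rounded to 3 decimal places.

lx·mx by age: 0, 1.952, 2, 0.754, 0.384, 0.171, 0.07
R0 = Σ lx·mx = 5.331 → 5.331

5.331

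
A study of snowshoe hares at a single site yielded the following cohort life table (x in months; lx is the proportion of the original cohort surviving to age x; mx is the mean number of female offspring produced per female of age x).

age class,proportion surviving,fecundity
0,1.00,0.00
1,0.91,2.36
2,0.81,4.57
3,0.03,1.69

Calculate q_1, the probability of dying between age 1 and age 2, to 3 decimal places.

0.110

q_1 = (l_1 − l_2) / l_1 = (0.91 − 0.81) / 0.91
     = 0.1 / 0.91 = 0.10989… → 0.110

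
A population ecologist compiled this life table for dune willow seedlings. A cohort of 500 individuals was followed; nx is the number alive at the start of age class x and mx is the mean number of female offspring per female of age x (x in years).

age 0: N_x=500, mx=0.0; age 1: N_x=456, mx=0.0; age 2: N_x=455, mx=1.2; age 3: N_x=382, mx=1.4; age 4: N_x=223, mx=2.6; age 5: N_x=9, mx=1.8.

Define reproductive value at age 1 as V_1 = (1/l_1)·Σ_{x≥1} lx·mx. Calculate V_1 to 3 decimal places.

3.677

lx = nx/n0 = nx/500: 1, 0.912, 0.91, 0.764, 0.446, 0.018
lx·mx for x ≥ 1: 0, 1.092, 1.0696, 1.1596, 0.0324 → sum = 3.3536
V_1 = 3.3536 / l_1 = 3.3536 / 0.912 = 3.677193… → 3.677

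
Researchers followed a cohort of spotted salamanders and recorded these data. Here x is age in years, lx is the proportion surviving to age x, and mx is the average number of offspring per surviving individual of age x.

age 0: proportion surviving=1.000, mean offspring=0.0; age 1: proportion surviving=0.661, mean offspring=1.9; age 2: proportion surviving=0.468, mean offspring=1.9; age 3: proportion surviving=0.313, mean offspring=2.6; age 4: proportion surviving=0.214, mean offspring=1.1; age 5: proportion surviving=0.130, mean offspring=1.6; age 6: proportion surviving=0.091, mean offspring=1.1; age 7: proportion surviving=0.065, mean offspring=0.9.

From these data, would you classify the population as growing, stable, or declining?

R0 = Σ lx·mx = 0 + 1.2559 + 0.8892 + 0.8138 + 0.2354 + 0.208 + 0.1001 + 0.0585 = 3.5609
R0 > 1, so the population is growing.

growing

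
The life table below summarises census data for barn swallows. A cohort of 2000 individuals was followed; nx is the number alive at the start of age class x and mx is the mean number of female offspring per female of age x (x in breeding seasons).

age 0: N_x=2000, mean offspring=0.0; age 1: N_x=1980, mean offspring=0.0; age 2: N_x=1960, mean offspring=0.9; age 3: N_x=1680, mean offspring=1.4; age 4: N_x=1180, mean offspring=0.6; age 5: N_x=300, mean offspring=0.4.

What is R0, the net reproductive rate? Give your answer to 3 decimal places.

lx = nx/n0 = nx/2000: 1, 0.99, 0.98, 0.84, 0.59, 0.15
lx·mx by age: 0, 0, 0.882, 1.176, 0.354, 0.06
R0 = Σ lx·mx = 2.472 → 2.472

2.472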